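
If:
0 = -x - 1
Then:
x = -1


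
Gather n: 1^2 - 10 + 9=0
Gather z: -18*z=-18*z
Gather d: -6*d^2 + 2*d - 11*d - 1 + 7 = -6*d^2 - 9*d + 6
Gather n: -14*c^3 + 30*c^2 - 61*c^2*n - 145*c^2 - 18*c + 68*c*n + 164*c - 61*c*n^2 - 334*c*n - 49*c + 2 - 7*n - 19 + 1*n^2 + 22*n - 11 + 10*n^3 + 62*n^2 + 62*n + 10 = -14*c^3 - 115*c^2 + 97*c + 10*n^3 + n^2*(63 - 61*c) + n*(-61*c^2 - 266*c + 77) - 18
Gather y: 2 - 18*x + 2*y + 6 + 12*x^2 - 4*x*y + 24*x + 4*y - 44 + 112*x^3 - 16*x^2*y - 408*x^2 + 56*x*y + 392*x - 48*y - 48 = 112*x^3 - 396*x^2 + 398*x + y*(-16*x^2 + 52*x - 42) - 84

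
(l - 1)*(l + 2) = l^2 + l - 2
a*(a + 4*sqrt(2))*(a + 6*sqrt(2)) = a^3 + 10*sqrt(2)*a^2 + 48*a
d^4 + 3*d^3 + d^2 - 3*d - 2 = (d - 1)*(d + 1)^2*(d + 2)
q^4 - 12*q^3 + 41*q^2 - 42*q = q*(q - 7)*(q - 3)*(q - 2)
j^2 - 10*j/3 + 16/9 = (j - 8/3)*(j - 2/3)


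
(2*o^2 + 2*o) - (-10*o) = 2*o^2 + 12*o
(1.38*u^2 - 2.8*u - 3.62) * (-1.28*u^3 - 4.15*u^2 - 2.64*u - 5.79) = -1.7664*u^5 - 2.143*u^4 + 12.6104*u^3 + 14.4248*u^2 + 25.7688*u + 20.9598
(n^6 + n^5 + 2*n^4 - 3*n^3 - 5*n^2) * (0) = 0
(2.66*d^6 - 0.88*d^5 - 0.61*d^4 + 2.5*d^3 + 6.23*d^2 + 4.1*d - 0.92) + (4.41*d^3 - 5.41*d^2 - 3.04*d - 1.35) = 2.66*d^6 - 0.88*d^5 - 0.61*d^4 + 6.91*d^3 + 0.82*d^2 + 1.06*d - 2.27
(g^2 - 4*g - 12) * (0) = 0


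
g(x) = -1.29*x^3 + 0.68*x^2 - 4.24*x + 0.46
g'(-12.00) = -577.84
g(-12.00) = 2378.38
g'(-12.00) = -577.84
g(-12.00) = 2378.38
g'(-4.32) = -82.34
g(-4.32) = 135.47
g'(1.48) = -10.70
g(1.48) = -8.51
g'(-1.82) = -19.53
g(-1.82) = 18.21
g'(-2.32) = -28.23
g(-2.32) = 30.07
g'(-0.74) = -7.37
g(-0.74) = 4.49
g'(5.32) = -106.54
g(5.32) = -197.08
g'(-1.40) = -13.73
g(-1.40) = 11.27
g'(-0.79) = -7.73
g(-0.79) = 4.87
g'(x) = -3.87*x^2 + 1.36*x - 4.24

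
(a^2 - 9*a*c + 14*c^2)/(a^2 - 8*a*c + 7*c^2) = (a - 2*c)/(a - c)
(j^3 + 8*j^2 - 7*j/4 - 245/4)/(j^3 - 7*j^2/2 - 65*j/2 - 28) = (2*j^2 + 9*j - 35)/(2*(j^2 - 7*j - 8))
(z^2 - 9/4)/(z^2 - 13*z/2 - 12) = (z - 3/2)/(z - 8)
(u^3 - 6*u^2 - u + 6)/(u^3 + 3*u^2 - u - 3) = (u - 6)/(u + 3)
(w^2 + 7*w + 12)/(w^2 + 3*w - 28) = (w^2 + 7*w + 12)/(w^2 + 3*w - 28)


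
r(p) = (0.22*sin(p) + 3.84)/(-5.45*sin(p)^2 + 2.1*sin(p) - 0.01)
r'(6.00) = -18.07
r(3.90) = -0.91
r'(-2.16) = 0.77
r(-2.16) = -0.66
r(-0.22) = -5.21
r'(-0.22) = -31.58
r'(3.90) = 1.62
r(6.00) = -3.70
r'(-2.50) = 2.53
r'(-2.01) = 0.47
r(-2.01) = -0.57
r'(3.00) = 66.87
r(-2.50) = -1.15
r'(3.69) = 3.77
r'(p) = (10.9*sin(p)*cos(p) - 2.1*cos(p))*(0.22*sin(p) + 3.84)/(-5.45*sin(p)^2 + 2.1*sin(p) - 0.01)^2 + 0.22*cos(p)/(-5.45*sin(p)^2 + 2.1*sin(p) - 0.01) = (1.199*sin(p)^2 + 41.856*sin(p) - 8.0662)*cos(p)/(29.7025*sin(p)^4 - 22.89*sin(p)^3 + 4.519*sin(p)^2 - 0.042*sin(p) + 0.0001)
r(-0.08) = -17.98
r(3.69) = -1.44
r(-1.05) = -0.62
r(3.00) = 21.77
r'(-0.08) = -251.43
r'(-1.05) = -0.61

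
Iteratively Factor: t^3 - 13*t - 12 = (t + 1)*(t^2 - t - 12) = (t - 4)*(t + 1)*(t + 3)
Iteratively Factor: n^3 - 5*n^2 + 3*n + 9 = (n - 3)*(n^2 - 2*n - 3) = (n - 3)*(n + 1)*(n - 3)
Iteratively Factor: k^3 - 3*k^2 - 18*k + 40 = (k - 5)*(k^2 + 2*k - 8) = (k - 5)*(k - 2)*(k + 4)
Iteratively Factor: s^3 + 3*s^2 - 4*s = (s)*(s^2 + 3*s - 4) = s*(s + 4)*(s - 1)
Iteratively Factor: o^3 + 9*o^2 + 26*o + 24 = (o + 4)*(o^2 + 5*o + 6) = (o + 3)*(o + 4)*(o + 2)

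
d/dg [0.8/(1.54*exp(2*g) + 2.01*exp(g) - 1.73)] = (-2.464*exp(g) - 1.608)*exp(g)/(1.54*exp(2*g) + 2.01*exp(g) - 1.73)^2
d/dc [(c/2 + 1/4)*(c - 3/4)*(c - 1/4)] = 3*c^2/2 - c/2 - 5/32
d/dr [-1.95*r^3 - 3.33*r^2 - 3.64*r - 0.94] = -5.85*r^2 - 6.66*r - 3.64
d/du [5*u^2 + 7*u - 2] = 10*u + 7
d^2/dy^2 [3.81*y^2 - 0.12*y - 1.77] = 7.62000000000000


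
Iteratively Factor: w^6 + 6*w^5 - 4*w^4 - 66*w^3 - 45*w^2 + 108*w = (w + 3)*(w^5 + 3*w^4 - 13*w^3 - 27*w^2 + 36*w) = (w + 3)*(w + 4)*(w^4 - w^3 - 9*w^2 + 9*w) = (w - 1)*(w + 3)*(w + 4)*(w^3 - 9*w) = (w - 3)*(w - 1)*(w + 3)*(w + 4)*(w^2 + 3*w) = w*(w - 3)*(w - 1)*(w + 3)*(w + 4)*(w + 3)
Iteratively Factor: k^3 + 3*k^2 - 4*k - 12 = (k + 3)*(k^2 - 4) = (k - 2)*(k + 3)*(k + 2)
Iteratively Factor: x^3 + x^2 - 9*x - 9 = (x + 3)*(x^2 - 2*x - 3) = (x - 3)*(x + 3)*(x + 1)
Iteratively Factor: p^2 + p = (p + 1)*(p)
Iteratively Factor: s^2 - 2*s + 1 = (s - 1)*(s - 1)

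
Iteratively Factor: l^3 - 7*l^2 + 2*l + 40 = (l - 5)*(l^2 - 2*l - 8) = (l - 5)*(l + 2)*(l - 4)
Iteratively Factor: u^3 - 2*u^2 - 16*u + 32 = (u - 4)*(u^2 + 2*u - 8) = (u - 4)*(u + 4)*(u - 2)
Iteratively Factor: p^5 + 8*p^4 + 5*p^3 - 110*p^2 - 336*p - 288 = (p + 4)*(p^4 + 4*p^3 - 11*p^2 - 66*p - 72) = (p + 3)*(p + 4)*(p^3 + p^2 - 14*p - 24) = (p - 4)*(p + 3)*(p + 4)*(p^2 + 5*p + 6) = (p - 4)*(p + 3)^2*(p + 4)*(p + 2)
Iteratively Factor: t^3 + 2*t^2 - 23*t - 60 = (t + 4)*(t^2 - 2*t - 15) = (t - 5)*(t + 4)*(t + 3)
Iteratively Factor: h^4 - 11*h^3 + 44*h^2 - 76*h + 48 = (h - 4)*(h^3 - 7*h^2 + 16*h - 12) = (h - 4)*(h - 3)*(h^2 - 4*h + 4) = (h - 4)*(h - 3)*(h - 2)*(h - 2)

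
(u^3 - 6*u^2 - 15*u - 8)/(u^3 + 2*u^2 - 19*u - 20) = (u^2 - 7*u - 8)/(u^2 + u - 20)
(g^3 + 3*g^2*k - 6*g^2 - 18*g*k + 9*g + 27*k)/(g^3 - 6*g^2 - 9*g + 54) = (g^2 + 3*g*k - 3*g - 9*k)/(g^2 - 3*g - 18)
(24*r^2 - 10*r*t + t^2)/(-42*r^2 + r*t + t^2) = (-4*r + t)/(7*r + t)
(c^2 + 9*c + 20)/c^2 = 1 + 9/c + 20/c^2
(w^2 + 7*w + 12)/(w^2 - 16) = (w + 3)/(w - 4)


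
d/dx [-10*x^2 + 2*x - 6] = 2 - 20*x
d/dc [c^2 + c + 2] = 2*c + 1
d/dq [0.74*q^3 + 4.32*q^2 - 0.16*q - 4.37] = 2.22*q^2 + 8.64*q - 0.16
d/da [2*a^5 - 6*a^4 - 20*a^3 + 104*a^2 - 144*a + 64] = 10*a^4 - 24*a^3 - 60*a^2 + 208*a - 144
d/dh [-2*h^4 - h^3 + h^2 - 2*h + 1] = -8*h^3 - 3*h^2 + 2*h - 2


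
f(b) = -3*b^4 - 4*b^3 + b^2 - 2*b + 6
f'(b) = -12*b^3 - 12*b^2 + 2*b - 2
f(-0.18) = 6.41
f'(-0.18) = -2.68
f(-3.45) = -235.95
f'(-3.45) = 341.03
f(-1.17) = 10.49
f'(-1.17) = -1.55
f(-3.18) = -155.68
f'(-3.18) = 256.18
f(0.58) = 4.06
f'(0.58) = -7.22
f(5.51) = -3409.00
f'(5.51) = -2362.71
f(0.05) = 5.90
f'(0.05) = -1.93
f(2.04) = -79.83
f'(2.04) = -149.74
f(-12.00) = -55122.00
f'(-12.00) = 18982.00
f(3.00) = -342.00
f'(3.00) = -428.00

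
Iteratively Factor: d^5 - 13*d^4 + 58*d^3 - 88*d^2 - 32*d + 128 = (d - 4)*(d^4 - 9*d^3 + 22*d^2 - 32) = (d - 4)*(d + 1)*(d^3 - 10*d^2 + 32*d - 32) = (d - 4)^2*(d + 1)*(d^2 - 6*d + 8) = (d - 4)^2*(d - 2)*(d + 1)*(d - 4)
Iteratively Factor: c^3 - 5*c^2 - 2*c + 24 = (c - 4)*(c^2 - c - 6) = (c - 4)*(c - 3)*(c + 2)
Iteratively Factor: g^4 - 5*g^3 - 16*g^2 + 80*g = (g - 4)*(g^3 - g^2 - 20*g) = (g - 4)*(g + 4)*(g^2 - 5*g) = g*(g - 4)*(g + 4)*(g - 5)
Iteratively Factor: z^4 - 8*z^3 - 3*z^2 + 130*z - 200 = (z - 5)*(z^3 - 3*z^2 - 18*z + 40) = (z - 5)*(z - 2)*(z^2 - z - 20) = (z - 5)*(z - 2)*(z + 4)*(z - 5)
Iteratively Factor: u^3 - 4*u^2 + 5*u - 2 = (u - 1)*(u^2 - 3*u + 2) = (u - 2)*(u - 1)*(u - 1)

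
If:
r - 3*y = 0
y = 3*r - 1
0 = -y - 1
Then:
No Solution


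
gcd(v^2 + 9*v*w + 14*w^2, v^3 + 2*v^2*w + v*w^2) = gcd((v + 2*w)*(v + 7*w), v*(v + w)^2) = 1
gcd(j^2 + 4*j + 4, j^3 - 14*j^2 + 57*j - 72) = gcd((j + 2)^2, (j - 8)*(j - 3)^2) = 1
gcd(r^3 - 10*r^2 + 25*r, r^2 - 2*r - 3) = 1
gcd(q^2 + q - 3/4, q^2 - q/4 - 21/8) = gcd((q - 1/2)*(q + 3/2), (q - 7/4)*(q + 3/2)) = q + 3/2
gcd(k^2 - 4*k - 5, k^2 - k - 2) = k + 1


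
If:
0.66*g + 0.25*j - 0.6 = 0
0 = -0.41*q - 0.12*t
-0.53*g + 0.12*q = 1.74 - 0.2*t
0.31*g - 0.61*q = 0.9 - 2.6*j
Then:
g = 1.21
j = -0.79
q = -4.23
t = 14.44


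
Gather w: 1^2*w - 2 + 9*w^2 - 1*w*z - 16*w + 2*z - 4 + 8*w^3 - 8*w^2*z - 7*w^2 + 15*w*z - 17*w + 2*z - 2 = 8*w^3 + w^2*(2 - 8*z) + w*(14*z - 32) + 4*z - 8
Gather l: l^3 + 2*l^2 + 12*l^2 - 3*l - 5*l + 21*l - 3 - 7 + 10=l^3 + 14*l^2 + 13*l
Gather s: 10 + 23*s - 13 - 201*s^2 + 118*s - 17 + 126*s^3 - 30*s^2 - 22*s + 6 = 126*s^3 - 231*s^2 + 119*s - 14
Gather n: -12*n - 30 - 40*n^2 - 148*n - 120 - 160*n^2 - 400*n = -200*n^2 - 560*n - 150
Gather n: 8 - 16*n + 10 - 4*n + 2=20 - 20*n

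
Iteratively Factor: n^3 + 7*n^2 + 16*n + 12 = (n + 2)*(n^2 + 5*n + 6) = (n + 2)*(n + 3)*(n + 2)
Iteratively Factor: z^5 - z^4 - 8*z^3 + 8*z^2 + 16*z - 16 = (z - 2)*(z^4 + z^3 - 6*z^2 - 4*z + 8) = (z - 2)*(z + 2)*(z^3 - z^2 - 4*z + 4) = (z - 2)*(z + 2)^2*(z^2 - 3*z + 2) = (z - 2)^2*(z + 2)^2*(z - 1)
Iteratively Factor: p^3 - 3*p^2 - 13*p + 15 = (p + 3)*(p^2 - 6*p + 5) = (p - 5)*(p + 3)*(p - 1)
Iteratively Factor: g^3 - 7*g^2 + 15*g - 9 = (g - 1)*(g^2 - 6*g + 9) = (g - 3)*(g - 1)*(g - 3)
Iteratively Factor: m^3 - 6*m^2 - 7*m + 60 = (m - 4)*(m^2 - 2*m - 15) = (m - 4)*(m + 3)*(m - 5)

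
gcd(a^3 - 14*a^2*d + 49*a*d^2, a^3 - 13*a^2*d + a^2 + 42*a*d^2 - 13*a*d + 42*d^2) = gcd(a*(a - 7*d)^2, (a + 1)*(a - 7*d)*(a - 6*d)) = a - 7*d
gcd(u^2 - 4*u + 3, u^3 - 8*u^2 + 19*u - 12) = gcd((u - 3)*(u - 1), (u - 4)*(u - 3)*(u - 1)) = u^2 - 4*u + 3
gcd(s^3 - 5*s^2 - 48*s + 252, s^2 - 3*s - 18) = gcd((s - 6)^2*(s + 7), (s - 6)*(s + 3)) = s - 6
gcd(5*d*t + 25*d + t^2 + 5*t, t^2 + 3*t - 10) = t + 5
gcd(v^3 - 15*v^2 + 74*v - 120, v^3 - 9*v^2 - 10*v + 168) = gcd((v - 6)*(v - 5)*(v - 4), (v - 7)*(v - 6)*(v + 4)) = v - 6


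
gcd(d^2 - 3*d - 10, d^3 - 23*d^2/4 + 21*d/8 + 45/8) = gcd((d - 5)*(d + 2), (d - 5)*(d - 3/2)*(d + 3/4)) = d - 5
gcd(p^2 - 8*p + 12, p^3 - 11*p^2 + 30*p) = p - 6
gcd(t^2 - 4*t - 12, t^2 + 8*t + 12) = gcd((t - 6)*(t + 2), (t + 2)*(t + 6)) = t + 2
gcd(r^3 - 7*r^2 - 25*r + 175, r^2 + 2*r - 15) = r + 5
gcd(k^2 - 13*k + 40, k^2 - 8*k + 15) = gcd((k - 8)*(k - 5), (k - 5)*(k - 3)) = k - 5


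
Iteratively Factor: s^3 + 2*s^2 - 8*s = (s + 4)*(s^2 - 2*s) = (s - 2)*(s + 4)*(s)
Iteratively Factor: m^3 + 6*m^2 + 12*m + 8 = (m + 2)*(m^2 + 4*m + 4) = (m + 2)^2*(m + 2)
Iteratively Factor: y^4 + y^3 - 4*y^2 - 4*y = (y - 2)*(y^3 + 3*y^2 + 2*y) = (y - 2)*(y + 2)*(y^2 + y) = (y - 2)*(y + 1)*(y + 2)*(y)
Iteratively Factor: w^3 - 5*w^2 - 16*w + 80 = (w - 4)*(w^2 - w - 20) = (w - 5)*(w - 4)*(w + 4)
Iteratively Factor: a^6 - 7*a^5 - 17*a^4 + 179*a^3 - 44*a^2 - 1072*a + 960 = (a - 1)*(a^5 - 6*a^4 - 23*a^3 + 156*a^2 + 112*a - 960) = (a - 4)*(a - 1)*(a^4 - 2*a^3 - 31*a^2 + 32*a + 240) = (a - 4)*(a - 1)*(a + 3)*(a^3 - 5*a^2 - 16*a + 80) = (a - 4)^2*(a - 1)*(a + 3)*(a^2 - a - 20) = (a - 4)^2*(a - 1)*(a + 3)*(a + 4)*(a - 5)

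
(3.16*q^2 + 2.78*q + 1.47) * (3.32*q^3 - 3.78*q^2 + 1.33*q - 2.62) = 10.4912*q^5 - 2.7152*q^4 - 1.4252*q^3 - 10.1384*q^2 - 5.3285*q - 3.8514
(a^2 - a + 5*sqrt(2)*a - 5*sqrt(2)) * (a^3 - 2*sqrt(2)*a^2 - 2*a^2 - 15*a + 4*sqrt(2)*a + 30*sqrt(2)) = a^5 - 3*a^4 + 3*sqrt(2)*a^4 - 33*a^3 - 9*sqrt(2)*a^3 - 39*sqrt(2)*a^2 + 75*a^2 + 45*sqrt(2)*a + 260*a - 300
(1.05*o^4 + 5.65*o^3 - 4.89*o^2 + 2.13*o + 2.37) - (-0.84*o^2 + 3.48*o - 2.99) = 1.05*o^4 + 5.65*o^3 - 4.05*o^2 - 1.35*o + 5.36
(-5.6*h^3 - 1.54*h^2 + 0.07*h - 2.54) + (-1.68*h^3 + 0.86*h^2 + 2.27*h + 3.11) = -7.28*h^3 - 0.68*h^2 + 2.34*h + 0.57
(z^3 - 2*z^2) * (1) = z^3 - 2*z^2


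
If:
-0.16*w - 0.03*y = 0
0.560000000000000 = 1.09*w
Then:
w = 0.51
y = -2.74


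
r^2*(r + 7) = r^3 + 7*r^2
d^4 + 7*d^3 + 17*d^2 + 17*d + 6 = (d + 1)^2*(d + 2)*(d + 3)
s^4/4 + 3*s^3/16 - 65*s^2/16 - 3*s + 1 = (s/4 + 1)*(s - 4)*(s - 1/4)*(s + 1)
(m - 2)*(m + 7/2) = m^2 + 3*m/2 - 7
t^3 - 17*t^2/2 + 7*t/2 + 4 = (t - 8)*(t - 1)*(t + 1/2)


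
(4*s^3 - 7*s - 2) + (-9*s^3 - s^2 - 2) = -5*s^3 - s^2 - 7*s - 4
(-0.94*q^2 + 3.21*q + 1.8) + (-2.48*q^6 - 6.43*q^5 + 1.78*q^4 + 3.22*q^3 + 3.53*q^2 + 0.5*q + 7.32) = -2.48*q^6 - 6.43*q^5 + 1.78*q^4 + 3.22*q^3 + 2.59*q^2 + 3.71*q + 9.12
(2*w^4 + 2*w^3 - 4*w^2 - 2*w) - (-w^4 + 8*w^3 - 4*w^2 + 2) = 3*w^4 - 6*w^3 - 2*w - 2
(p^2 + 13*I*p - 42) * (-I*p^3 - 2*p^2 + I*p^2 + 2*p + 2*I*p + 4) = -I*p^5 + 11*p^4 + I*p^4 - 11*p^3 + 18*I*p^3 + 62*p^2 - 16*I*p^2 - 84*p - 32*I*p - 168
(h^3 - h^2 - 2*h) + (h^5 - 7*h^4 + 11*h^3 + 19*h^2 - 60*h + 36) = h^5 - 7*h^4 + 12*h^3 + 18*h^2 - 62*h + 36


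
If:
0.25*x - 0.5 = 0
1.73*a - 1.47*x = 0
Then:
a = 1.70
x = 2.00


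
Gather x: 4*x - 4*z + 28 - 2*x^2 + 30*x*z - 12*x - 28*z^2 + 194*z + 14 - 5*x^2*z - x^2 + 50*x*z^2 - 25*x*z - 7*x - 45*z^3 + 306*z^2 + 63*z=x^2*(-5*z - 3) + x*(50*z^2 + 5*z - 15) - 45*z^3 + 278*z^2 + 253*z + 42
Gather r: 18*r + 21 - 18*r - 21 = 0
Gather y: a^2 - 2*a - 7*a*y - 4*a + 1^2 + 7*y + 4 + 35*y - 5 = a^2 - 6*a + y*(42 - 7*a)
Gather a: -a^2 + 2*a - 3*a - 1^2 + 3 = -a^2 - a + 2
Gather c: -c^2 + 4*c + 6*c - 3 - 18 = -c^2 + 10*c - 21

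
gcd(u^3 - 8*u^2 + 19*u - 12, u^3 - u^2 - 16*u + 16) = u^2 - 5*u + 4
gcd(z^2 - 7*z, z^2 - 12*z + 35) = z - 7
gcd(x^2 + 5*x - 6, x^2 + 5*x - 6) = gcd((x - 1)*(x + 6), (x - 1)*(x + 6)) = x^2 + 5*x - 6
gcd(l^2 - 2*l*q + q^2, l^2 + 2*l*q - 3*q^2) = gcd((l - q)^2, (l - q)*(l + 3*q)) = -l + q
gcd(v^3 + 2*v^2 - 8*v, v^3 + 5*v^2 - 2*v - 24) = v^2 + 2*v - 8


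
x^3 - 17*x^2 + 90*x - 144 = (x - 8)*(x - 6)*(x - 3)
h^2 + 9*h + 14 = (h + 2)*(h + 7)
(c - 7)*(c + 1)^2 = c^3 - 5*c^2 - 13*c - 7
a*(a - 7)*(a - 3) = a^3 - 10*a^2 + 21*a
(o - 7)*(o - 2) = o^2 - 9*o + 14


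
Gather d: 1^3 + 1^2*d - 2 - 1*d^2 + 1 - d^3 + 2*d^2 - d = -d^3 + d^2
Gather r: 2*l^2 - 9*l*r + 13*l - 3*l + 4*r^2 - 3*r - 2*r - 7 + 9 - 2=2*l^2 + 10*l + 4*r^2 + r*(-9*l - 5)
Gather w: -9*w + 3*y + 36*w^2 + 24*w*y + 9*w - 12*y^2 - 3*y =36*w^2 + 24*w*y - 12*y^2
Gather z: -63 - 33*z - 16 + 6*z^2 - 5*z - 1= 6*z^2 - 38*z - 80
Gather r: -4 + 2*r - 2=2*r - 6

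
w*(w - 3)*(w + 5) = w^3 + 2*w^2 - 15*w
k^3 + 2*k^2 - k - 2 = (k - 1)*(k + 1)*(k + 2)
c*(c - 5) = c^2 - 5*c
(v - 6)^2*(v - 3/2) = v^3 - 27*v^2/2 + 54*v - 54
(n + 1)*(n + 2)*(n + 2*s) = n^3 + 2*n^2*s + 3*n^2 + 6*n*s + 2*n + 4*s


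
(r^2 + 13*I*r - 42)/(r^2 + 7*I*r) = (r + 6*I)/r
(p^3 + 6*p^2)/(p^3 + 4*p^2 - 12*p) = p/(p - 2)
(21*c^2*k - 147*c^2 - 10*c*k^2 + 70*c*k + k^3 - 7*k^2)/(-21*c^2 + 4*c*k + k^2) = (-7*c*k + 49*c + k^2 - 7*k)/(7*c + k)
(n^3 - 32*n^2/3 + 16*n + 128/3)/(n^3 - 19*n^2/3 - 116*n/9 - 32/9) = 3*(n - 4)/(3*n + 1)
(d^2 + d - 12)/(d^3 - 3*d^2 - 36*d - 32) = (d - 3)/(d^2 - 7*d - 8)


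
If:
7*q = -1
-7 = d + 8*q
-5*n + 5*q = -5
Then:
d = -41/7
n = 6/7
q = -1/7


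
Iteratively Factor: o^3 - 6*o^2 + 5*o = (o - 5)*(o^2 - o) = (o - 5)*(o - 1)*(o)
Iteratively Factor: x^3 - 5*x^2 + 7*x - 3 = (x - 3)*(x^2 - 2*x + 1) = (x - 3)*(x - 1)*(x - 1)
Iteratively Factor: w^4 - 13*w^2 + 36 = (w - 3)*(w^3 + 3*w^2 - 4*w - 12) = (w - 3)*(w + 2)*(w^2 + w - 6) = (w - 3)*(w + 2)*(w + 3)*(w - 2)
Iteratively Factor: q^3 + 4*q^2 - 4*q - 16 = (q + 4)*(q^2 - 4) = (q - 2)*(q + 4)*(q + 2)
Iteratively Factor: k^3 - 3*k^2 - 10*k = (k + 2)*(k^2 - 5*k) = k*(k + 2)*(k - 5)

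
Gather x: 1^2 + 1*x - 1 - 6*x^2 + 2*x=-6*x^2 + 3*x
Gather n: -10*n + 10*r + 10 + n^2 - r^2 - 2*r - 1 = n^2 - 10*n - r^2 + 8*r + 9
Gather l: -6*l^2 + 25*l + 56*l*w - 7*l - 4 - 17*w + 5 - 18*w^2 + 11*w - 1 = -6*l^2 + l*(56*w + 18) - 18*w^2 - 6*w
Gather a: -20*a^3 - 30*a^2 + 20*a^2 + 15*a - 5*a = -20*a^3 - 10*a^2 + 10*a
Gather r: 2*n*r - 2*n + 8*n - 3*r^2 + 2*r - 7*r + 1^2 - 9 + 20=6*n - 3*r^2 + r*(2*n - 5) + 12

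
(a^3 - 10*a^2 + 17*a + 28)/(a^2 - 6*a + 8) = (a^2 - 6*a - 7)/(a - 2)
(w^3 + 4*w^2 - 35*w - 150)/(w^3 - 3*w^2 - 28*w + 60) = (w + 5)/(w - 2)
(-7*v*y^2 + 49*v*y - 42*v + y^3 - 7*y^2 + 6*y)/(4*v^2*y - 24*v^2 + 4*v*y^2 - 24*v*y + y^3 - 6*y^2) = (-7*v*y + 7*v + y^2 - y)/(4*v^2 + 4*v*y + y^2)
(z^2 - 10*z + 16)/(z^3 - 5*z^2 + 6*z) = (z - 8)/(z*(z - 3))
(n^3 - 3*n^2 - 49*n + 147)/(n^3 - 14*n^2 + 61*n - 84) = (n + 7)/(n - 4)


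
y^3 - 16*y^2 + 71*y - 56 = (y - 8)*(y - 7)*(y - 1)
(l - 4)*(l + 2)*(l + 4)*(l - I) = l^4 + 2*l^3 - I*l^3 - 16*l^2 - 2*I*l^2 - 32*l + 16*I*l + 32*I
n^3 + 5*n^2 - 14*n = n*(n - 2)*(n + 7)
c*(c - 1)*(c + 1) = c^3 - c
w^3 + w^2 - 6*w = w*(w - 2)*(w + 3)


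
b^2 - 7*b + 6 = (b - 6)*(b - 1)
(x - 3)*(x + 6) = x^2 + 3*x - 18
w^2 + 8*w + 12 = (w + 2)*(w + 6)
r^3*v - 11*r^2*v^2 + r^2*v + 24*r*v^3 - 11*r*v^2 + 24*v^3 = (r - 8*v)*(r - 3*v)*(r*v + v)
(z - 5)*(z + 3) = z^2 - 2*z - 15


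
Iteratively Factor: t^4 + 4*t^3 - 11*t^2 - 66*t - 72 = (t + 3)*(t^3 + t^2 - 14*t - 24) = (t + 2)*(t + 3)*(t^2 - t - 12) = (t + 2)*(t + 3)^2*(t - 4)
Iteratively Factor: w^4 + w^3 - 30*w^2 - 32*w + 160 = (w + 4)*(w^3 - 3*w^2 - 18*w + 40) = (w - 2)*(w + 4)*(w^2 - w - 20) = (w - 2)*(w + 4)^2*(w - 5)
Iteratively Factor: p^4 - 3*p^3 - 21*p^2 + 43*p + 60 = (p + 1)*(p^3 - 4*p^2 - 17*p + 60) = (p - 5)*(p + 1)*(p^2 + p - 12) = (p - 5)*(p - 3)*(p + 1)*(p + 4)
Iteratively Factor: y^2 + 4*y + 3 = (y + 1)*(y + 3)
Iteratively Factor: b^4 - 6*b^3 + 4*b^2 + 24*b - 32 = (b - 4)*(b^3 - 2*b^2 - 4*b + 8) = (b - 4)*(b - 2)*(b^2 - 4) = (b - 4)*(b - 2)^2*(b + 2)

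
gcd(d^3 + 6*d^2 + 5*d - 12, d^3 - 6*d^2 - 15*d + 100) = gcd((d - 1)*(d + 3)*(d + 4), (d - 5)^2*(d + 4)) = d + 4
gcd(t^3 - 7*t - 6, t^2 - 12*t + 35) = 1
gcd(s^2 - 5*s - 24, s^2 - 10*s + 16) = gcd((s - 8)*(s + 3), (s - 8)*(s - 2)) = s - 8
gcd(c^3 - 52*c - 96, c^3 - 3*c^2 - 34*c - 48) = c^2 - 6*c - 16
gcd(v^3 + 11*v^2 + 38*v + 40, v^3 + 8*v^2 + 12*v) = v + 2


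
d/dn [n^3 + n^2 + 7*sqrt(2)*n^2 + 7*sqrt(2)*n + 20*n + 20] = 3*n^2 + 2*n + 14*sqrt(2)*n + 7*sqrt(2) + 20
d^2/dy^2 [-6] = 0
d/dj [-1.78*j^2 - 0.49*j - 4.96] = -3.56*j - 0.49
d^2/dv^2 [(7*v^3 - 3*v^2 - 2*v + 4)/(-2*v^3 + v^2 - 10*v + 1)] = 2*(-2*v^6 + 444*v^5 - 372*v^4 - 595*v^3 - 27*v^2 + 69*v - 373)/(8*v^9 - 12*v^8 + 126*v^7 - 133*v^6 + 642*v^5 - 423*v^4 + 1066*v^3 - 303*v^2 + 30*v - 1)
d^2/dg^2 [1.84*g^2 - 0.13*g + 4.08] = 3.68000000000000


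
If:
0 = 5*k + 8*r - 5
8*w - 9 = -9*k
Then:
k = 1 - 8*w/9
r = 5*w/9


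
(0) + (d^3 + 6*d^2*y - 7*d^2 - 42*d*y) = d^3 + 6*d^2*y - 7*d^2 - 42*d*y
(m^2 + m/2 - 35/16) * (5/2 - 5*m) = -5*m^3 + 195*m/16 - 175/32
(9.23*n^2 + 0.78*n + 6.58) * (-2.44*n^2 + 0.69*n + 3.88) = -22.5212*n^4 + 4.4655*n^3 + 20.2954*n^2 + 7.5666*n + 25.5304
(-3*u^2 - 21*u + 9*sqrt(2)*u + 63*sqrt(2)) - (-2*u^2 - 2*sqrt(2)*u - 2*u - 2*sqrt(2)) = -u^2 - 19*u + 11*sqrt(2)*u + 65*sqrt(2)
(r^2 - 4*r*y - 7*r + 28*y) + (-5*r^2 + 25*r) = -4*r^2 - 4*r*y + 18*r + 28*y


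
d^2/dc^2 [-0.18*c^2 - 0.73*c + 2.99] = -0.360000000000000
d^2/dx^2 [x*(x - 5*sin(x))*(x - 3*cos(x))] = 5*x^2*sin(x) + 3*x^2*cos(x) + 12*x*sin(x) - 30*x*sin(2*x) - 20*x*cos(x) + 6*x - 10*sin(x) - 6*cos(x) + 30*cos(2*x)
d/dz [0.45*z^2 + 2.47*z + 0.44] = 0.9*z + 2.47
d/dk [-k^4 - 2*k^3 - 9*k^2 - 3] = 2*k*(-2*k^2 - 3*k - 9)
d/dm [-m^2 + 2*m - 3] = 2 - 2*m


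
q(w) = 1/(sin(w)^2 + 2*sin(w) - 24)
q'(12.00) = 0.00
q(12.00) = -0.04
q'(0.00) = 0.00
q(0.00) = -0.04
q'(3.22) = 0.00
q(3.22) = -0.04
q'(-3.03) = 0.00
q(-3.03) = -0.04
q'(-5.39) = -0.00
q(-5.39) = -0.05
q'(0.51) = -0.01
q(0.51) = -0.04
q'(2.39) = 0.01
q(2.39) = -0.05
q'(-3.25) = 0.00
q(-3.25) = -0.04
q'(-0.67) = -0.00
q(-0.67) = -0.04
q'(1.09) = -0.00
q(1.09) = -0.05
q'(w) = (-2*sin(w)*cos(w) - 2*cos(w))/(sin(w)^2 + 2*sin(w) - 24)^2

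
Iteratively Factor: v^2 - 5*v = (v)*(v - 5)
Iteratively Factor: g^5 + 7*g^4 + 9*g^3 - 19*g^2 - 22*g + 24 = (g - 1)*(g^4 + 8*g^3 + 17*g^2 - 2*g - 24) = (g - 1)*(g + 3)*(g^3 + 5*g^2 + 2*g - 8) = (g - 1)^2*(g + 3)*(g^2 + 6*g + 8) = (g - 1)^2*(g + 3)*(g + 4)*(g + 2)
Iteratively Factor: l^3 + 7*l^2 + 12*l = (l + 4)*(l^2 + 3*l) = (l + 3)*(l + 4)*(l)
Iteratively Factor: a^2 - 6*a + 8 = (a - 4)*(a - 2)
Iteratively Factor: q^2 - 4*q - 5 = (q + 1)*(q - 5)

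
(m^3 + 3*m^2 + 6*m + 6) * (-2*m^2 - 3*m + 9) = -2*m^5 - 9*m^4 - 12*m^3 - 3*m^2 + 36*m + 54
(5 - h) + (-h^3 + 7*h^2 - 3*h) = -h^3 + 7*h^2 - 4*h + 5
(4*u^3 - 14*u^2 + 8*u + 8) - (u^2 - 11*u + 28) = 4*u^3 - 15*u^2 + 19*u - 20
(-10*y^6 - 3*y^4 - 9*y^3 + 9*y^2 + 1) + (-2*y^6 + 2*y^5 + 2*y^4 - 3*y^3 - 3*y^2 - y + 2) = -12*y^6 + 2*y^5 - y^4 - 12*y^3 + 6*y^2 - y + 3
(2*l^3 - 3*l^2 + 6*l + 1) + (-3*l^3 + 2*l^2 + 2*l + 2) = -l^3 - l^2 + 8*l + 3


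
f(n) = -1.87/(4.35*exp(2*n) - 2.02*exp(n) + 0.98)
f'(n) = -1.87*(-8.7*exp(2*n) + 2.02*exp(n))/(4.35*exp(2*n) - 2.02*exp(n) + 0.98)^2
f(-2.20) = -2.31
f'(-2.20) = -0.33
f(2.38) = -0.00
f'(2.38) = 0.01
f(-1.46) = -2.51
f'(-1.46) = 0.00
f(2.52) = -0.00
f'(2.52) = 0.01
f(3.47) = -0.00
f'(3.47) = 0.00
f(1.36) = -0.03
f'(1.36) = 0.07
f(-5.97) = -1.92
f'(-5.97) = -0.01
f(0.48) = -0.21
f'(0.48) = 0.44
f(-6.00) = -1.92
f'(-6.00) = -0.00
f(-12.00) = -1.91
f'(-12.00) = 0.00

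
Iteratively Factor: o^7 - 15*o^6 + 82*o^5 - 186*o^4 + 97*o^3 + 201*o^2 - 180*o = (o - 5)*(o^6 - 10*o^5 + 32*o^4 - 26*o^3 - 33*o^2 + 36*o) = (o - 5)*(o - 3)*(o^5 - 7*o^4 + 11*o^3 + 7*o^2 - 12*o) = (o - 5)*(o - 3)*(o + 1)*(o^4 - 8*o^3 + 19*o^2 - 12*o) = (o - 5)*(o - 3)^2*(o + 1)*(o^3 - 5*o^2 + 4*o) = o*(o - 5)*(o - 3)^2*(o + 1)*(o^2 - 5*o + 4) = o*(o - 5)*(o - 4)*(o - 3)^2*(o + 1)*(o - 1)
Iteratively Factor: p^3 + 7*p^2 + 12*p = (p + 3)*(p^2 + 4*p) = p*(p + 3)*(p + 4)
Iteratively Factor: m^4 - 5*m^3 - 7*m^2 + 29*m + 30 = (m + 2)*(m^3 - 7*m^2 + 7*m + 15) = (m + 1)*(m + 2)*(m^2 - 8*m + 15) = (m - 5)*(m + 1)*(m + 2)*(m - 3)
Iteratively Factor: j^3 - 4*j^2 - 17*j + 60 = (j + 4)*(j^2 - 8*j + 15) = (j - 5)*(j + 4)*(j - 3)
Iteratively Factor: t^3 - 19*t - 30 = (t + 3)*(t^2 - 3*t - 10) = (t - 5)*(t + 3)*(t + 2)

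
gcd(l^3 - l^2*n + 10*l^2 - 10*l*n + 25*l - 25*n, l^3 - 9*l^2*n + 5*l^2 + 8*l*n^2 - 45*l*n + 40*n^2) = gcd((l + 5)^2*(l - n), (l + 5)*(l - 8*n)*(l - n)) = l^2 - l*n + 5*l - 5*n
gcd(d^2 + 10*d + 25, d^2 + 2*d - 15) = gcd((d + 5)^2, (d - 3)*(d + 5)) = d + 5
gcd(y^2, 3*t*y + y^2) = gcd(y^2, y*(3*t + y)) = y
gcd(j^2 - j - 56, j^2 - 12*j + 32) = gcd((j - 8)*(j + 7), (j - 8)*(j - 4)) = j - 8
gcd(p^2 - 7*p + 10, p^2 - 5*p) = p - 5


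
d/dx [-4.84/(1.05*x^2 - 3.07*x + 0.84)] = (10.164*x - 14.8588)/(1.05*x^2 - 3.07*x + 0.84)^2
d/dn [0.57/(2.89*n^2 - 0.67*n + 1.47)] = (0.3819 - 3.2946*n)/(2.89*n^2 - 0.67*n + 1.47)^2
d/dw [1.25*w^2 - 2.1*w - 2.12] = 2.5*w - 2.1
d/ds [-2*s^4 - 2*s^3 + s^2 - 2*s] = -8*s^3 - 6*s^2 + 2*s - 2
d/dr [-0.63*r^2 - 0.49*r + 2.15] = -1.26*r - 0.49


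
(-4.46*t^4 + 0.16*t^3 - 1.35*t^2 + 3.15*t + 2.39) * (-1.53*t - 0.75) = 6.8238*t^5 + 3.1002*t^4 + 1.9455*t^3 - 3.807*t^2 - 6.0192*t - 1.7925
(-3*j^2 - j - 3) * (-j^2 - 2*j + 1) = 3*j^4 + 7*j^3 + 2*j^2 + 5*j - 3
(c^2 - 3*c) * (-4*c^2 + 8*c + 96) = -4*c^4 + 20*c^3 + 72*c^2 - 288*c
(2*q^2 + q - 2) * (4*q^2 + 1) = 8*q^4 + 4*q^3 - 6*q^2 + q - 2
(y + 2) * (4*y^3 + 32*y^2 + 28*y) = 4*y^4 + 40*y^3 + 92*y^2 + 56*y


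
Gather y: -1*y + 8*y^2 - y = 8*y^2 - 2*y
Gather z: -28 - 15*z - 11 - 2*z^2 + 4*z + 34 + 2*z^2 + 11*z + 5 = 0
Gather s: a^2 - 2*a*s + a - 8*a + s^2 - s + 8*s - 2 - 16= a^2 - 7*a + s^2 + s*(7 - 2*a) - 18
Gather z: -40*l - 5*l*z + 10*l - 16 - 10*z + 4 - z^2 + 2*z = -30*l - z^2 + z*(-5*l - 8) - 12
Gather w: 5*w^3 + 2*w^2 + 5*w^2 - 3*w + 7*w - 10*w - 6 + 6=5*w^3 + 7*w^2 - 6*w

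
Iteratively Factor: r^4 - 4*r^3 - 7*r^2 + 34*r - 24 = (r - 2)*(r^3 - 2*r^2 - 11*r + 12) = (r - 2)*(r + 3)*(r^2 - 5*r + 4) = (r - 2)*(r - 1)*(r + 3)*(r - 4)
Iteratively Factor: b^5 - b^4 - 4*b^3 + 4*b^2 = (b + 2)*(b^4 - 3*b^3 + 2*b^2) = b*(b + 2)*(b^3 - 3*b^2 + 2*b) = b*(b - 1)*(b + 2)*(b^2 - 2*b) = b*(b - 2)*(b - 1)*(b + 2)*(b)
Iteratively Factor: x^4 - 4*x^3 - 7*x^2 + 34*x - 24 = (x + 3)*(x^3 - 7*x^2 + 14*x - 8) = (x - 1)*(x + 3)*(x^2 - 6*x + 8) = (x - 2)*(x - 1)*(x + 3)*(x - 4)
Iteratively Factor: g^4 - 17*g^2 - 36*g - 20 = (g + 2)*(g^3 - 2*g^2 - 13*g - 10) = (g - 5)*(g + 2)*(g^2 + 3*g + 2) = (g - 5)*(g + 2)^2*(g + 1)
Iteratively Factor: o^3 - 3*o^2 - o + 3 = (o - 1)*(o^2 - 2*o - 3) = (o - 1)*(o + 1)*(o - 3)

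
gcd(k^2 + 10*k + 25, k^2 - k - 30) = k + 5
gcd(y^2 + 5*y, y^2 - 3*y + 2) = 1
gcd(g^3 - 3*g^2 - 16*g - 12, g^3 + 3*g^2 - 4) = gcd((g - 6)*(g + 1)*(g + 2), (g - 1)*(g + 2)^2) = g + 2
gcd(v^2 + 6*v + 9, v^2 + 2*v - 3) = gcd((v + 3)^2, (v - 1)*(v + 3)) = v + 3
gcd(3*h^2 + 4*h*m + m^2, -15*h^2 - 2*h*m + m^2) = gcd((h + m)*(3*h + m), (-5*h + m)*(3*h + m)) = 3*h + m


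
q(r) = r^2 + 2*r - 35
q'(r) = 2*r + 2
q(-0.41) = -35.65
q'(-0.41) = 1.18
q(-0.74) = -35.93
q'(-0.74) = 0.52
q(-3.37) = -30.38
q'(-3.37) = -4.74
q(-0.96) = -36.00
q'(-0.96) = 0.08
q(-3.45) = -30.00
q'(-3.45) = -4.90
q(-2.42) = -33.98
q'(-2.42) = -2.84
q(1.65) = -28.98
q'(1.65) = 5.30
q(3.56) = -15.21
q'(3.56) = 9.12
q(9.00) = 64.00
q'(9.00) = 20.00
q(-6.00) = -11.00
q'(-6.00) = -10.00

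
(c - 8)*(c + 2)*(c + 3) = c^3 - 3*c^2 - 34*c - 48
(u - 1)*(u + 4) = u^2 + 3*u - 4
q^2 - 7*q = q*(q - 7)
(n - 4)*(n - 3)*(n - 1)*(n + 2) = n^4 - 6*n^3 + 3*n^2 + 26*n - 24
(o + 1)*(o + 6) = o^2 + 7*o + 6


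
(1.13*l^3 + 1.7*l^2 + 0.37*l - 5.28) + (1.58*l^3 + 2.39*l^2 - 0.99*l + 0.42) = 2.71*l^3 + 4.09*l^2 - 0.62*l - 4.86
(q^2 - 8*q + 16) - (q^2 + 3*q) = 16 - 11*q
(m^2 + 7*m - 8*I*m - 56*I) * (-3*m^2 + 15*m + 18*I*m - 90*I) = -3*m^4 - 6*m^3 + 42*I*m^3 + 249*m^2 + 84*I*m^2 + 288*m - 1470*I*m - 5040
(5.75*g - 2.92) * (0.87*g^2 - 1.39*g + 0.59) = 5.0025*g^3 - 10.5329*g^2 + 7.4513*g - 1.7228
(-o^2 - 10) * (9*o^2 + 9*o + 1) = -9*o^4 - 9*o^3 - 91*o^2 - 90*o - 10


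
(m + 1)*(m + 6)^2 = m^3 + 13*m^2 + 48*m + 36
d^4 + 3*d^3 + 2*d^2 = d^2*(d + 1)*(d + 2)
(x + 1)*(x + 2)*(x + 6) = x^3 + 9*x^2 + 20*x + 12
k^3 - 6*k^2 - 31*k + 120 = (k - 8)*(k - 3)*(k + 5)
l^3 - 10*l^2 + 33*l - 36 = (l - 4)*(l - 3)^2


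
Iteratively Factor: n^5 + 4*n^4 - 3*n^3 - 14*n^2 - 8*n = (n + 4)*(n^4 - 3*n^2 - 2*n) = (n + 1)*(n + 4)*(n^3 - n^2 - 2*n) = n*(n + 1)*(n + 4)*(n^2 - n - 2) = n*(n - 2)*(n + 1)*(n + 4)*(n + 1)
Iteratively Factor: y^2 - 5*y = (y - 5)*(y)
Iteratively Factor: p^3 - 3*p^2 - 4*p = (p - 4)*(p^2 + p) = p*(p - 4)*(p + 1)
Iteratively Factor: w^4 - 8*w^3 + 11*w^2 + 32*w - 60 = (w - 5)*(w^3 - 3*w^2 - 4*w + 12) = (w - 5)*(w - 3)*(w^2 - 4) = (w - 5)*(w - 3)*(w + 2)*(w - 2)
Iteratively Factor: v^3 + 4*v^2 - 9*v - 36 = (v + 4)*(v^2 - 9) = (v - 3)*(v + 4)*(v + 3)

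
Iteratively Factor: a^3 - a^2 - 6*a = (a + 2)*(a^2 - 3*a) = a*(a + 2)*(a - 3)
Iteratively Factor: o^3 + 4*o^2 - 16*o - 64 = (o - 4)*(o^2 + 8*o + 16) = (o - 4)*(o + 4)*(o + 4)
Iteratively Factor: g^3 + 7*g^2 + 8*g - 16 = (g + 4)*(g^2 + 3*g - 4) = (g - 1)*(g + 4)*(g + 4)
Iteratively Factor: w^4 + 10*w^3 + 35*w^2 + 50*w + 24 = (w + 4)*(w^3 + 6*w^2 + 11*w + 6) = (w + 1)*(w + 4)*(w^2 + 5*w + 6) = (w + 1)*(w + 2)*(w + 4)*(w + 3)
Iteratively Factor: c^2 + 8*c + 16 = (c + 4)*(c + 4)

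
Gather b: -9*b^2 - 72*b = -9*b^2 - 72*b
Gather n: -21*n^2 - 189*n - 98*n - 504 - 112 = -21*n^2 - 287*n - 616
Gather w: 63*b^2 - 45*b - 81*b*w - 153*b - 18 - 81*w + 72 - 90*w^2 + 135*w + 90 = 63*b^2 - 198*b - 90*w^2 + w*(54 - 81*b) + 144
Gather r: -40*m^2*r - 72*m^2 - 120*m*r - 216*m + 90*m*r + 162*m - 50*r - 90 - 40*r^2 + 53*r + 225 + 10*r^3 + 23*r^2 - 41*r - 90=-72*m^2 - 54*m + 10*r^3 - 17*r^2 + r*(-40*m^2 - 30*m - 38) + 45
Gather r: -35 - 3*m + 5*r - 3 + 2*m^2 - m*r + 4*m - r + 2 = 2*m^2 + m + r*(4 - m) - 36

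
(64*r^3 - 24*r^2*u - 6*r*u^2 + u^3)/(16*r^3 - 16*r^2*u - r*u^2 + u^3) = (16*r^2 - 10*r*u + u^2)/(4*r^2 - 5*r*u + u^2)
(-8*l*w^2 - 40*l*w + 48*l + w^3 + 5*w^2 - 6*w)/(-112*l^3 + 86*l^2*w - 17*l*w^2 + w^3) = (w^2 + 5*w - 6)/(14*l^2 - 9*l*w + w^2)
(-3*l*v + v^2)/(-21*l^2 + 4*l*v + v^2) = v/(7*l + v)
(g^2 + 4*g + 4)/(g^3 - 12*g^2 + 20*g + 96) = (g + 2)/(g^2 - 14*g + 48)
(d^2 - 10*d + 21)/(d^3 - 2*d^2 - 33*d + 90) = (d - 7)/(d^2 + d - 30)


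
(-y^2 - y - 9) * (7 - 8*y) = 8*y^3 + y^2 + 65*y - 63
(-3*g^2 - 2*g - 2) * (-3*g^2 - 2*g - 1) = 9*g^4 + 12*g^3 + 13*g^2 + 6*g + 2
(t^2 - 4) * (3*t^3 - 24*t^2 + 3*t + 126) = 3*t^5 - 24*t^4 - 9*t^3 + 222*t^2 - 12*t - 504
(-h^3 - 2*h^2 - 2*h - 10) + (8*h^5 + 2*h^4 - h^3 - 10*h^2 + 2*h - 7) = 8*h^5 + 2*h^4 - 2*h^3 - 12*h^2 - 17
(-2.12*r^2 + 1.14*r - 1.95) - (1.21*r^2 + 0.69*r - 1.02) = -3.33*r^2 + 0.45*r - 0.93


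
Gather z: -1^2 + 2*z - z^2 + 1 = -z^2 + 2*z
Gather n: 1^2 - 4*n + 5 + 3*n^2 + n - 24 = 3*n^2 - 3*n - 18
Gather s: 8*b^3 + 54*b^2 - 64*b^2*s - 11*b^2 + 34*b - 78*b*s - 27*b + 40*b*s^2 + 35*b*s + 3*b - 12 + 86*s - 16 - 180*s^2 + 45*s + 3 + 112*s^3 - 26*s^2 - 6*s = 8*b^3 + 43*b^2 + 10*b + 112*s^3 + s^2*(40*b - 206) + s*(-64*b^2 - 43*b + 125) - 25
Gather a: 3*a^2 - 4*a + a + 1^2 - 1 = 3*a^2 - 3*a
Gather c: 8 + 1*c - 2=c + 6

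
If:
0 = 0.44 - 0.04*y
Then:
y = 11.00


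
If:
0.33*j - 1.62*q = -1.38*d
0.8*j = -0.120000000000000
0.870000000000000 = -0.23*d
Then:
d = -3.78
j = -0.15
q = -3.25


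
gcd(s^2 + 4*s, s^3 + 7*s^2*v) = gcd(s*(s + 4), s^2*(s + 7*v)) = s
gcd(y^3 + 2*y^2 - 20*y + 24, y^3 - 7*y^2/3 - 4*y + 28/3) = y - 2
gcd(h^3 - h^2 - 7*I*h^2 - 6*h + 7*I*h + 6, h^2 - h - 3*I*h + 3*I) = h - 1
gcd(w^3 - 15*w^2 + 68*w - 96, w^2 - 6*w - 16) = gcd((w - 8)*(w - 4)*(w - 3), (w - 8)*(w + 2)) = w - 8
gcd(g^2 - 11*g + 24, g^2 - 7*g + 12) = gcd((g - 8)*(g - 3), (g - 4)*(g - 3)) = g - 3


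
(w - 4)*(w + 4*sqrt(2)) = w^2 - 4*w + 4*sqrt(2)*w - 16*sqrt(2)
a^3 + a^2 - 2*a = a*(a - 1)*(a + 2)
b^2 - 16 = (b - 4)*(b + 4)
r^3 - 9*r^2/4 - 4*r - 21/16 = (r - 7/2)*(r + 1/2)*(r + 3/4)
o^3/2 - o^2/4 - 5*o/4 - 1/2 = (o/2 + 1/2)*(o - 2)*(o + 1/2)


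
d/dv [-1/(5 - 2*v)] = -2/(2*v - 5)^2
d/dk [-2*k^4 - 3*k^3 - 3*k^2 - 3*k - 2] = -8*k^3 - 9*k^2 - 6*k - 3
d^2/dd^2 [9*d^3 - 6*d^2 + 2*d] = 54*d - 12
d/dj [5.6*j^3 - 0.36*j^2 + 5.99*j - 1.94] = 16.8*j^2 - 0.72*j + 5.99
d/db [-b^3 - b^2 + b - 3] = -3*b^2 - 2*b + 1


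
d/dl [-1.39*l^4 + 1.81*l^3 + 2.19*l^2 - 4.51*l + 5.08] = -5.56*l^3 + 5.43*l^2 + 4.38*l - 4.51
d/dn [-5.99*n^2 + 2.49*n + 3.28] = 2.49 - 11.98*n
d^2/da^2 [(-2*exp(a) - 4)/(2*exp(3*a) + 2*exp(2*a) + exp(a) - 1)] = (-32*exp(6*a) - 168*exp(5*a) - 168*exp(4*a) - 128*exp(3*a) - 120*exp(2*a) - 38*exp(a) - 6)*exp(a)/(8*exp(9*a) + 24*exp(8*a) + 36*exp(7*a) + 20*exp(6*a) - 6*exp(5*a) - 18*exp(4*a) - 5*exp(3*a) + 3*exp(2*a) + 3*exp(a) - 1)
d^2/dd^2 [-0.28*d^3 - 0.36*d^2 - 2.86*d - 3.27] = -1.68*d - 0.72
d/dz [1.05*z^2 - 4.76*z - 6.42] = 2.1*z - 4.76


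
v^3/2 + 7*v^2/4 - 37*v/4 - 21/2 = (v/2 + 1/2)*(v - 7/2)*(v + 6)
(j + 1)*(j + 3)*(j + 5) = j^3 + 9*j^2 + 23*j + 15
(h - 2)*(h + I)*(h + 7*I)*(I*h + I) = I*h^4 - 8*h^3 - I*h^3 + 8*h^2 - 9*I*h^2 + 16*h + 7*I*h + 14*I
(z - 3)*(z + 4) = z^2 + z - 12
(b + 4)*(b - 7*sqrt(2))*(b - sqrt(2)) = b^3 - 8*sqrt(2)*b^2 + 4*b^2 - 32*sqrt(2)*b + 14*b + 56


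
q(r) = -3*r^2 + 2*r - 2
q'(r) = 2 - 6*r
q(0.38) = -1.67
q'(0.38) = -0.28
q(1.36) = -4.83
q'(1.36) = -6.16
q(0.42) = -1.69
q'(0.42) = -0.52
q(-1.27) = -9.38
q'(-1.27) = 9.62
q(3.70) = -35.67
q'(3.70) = -20.20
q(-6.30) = -133.67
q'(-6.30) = 39.80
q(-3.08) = -36.62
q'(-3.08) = 20.48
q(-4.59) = -74.38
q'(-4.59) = 29.54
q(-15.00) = -707.00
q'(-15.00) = 92.00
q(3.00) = -23.00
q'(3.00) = -16.00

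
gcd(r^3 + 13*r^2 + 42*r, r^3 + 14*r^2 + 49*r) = r^2 + 7*r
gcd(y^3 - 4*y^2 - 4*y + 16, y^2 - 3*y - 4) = y - 4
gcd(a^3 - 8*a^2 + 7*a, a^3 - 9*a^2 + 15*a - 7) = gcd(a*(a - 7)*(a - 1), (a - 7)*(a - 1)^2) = a^2 - 8*a + 7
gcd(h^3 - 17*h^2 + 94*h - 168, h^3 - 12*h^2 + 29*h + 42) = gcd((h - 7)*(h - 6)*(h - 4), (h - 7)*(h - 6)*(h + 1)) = h^2 - 13*h + 42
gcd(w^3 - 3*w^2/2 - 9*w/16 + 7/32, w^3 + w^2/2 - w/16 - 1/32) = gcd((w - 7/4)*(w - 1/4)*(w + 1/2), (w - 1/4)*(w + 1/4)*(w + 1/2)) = w^2 + w/4 - 1/8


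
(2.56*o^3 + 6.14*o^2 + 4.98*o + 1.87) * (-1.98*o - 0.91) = -5.0688*o^4 - 14.4868*o^3 - 15.4478*o^2 - 8.2344*o - 1.7017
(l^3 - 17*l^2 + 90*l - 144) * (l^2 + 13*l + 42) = l^5 - 4*l^4 - 89*l^3 + 312*l^2 + 1908*l - 6048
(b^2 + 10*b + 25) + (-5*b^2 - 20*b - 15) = -4*b^2 - 10*b + 10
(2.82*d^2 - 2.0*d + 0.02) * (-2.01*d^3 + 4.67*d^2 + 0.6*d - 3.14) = -5.6682*d^5 + 17.1894*d^4 - 7.6882*d^3 - 9.9614*d^2 + 6.292*d - 0.0628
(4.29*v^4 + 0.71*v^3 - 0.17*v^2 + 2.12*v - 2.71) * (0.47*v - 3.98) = 2.0163*v^5 - 16.7405*v^4 - 2.9057*v^3 + 1.673*v^2 - 9.7113*v + 10.7858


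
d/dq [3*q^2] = 6*q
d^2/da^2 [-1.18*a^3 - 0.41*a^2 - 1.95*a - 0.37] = -7.08*a - 0.82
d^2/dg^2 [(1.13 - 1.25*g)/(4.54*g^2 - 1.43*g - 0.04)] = ((1.25*g - 1.13)*(9.08*g - 1.43)*(18.16*g - 2.86) + (34.05*g - 13.8354)*(-4.54*g^2 + 1.43*g + 0.04))/(-4.54*g^2 + 1.43*g + 0.04)^3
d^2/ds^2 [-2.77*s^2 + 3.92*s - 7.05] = -5.54000000000000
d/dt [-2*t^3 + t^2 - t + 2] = -6*t^2 + 2*t - 1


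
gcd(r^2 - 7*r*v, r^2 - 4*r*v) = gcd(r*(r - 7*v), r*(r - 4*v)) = r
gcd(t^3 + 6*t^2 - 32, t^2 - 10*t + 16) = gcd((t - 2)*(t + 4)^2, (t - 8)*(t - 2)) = t - 2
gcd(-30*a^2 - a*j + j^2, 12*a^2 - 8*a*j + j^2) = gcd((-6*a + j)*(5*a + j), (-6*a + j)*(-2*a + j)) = 6*a - j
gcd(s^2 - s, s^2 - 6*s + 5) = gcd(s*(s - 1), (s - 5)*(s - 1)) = s - 1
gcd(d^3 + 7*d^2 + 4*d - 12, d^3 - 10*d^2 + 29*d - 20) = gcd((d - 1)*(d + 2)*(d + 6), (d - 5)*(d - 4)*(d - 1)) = d - 1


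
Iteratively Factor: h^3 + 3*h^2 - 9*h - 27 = (h + 3)*(h^2 - 9) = (h - 3)*(h + 3)*(h + 3)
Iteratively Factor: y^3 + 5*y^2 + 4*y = (y + 4)*(y^2 + y) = y*(y + 4)*(y + 1)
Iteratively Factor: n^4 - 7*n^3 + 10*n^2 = (n - 5)*(n^3 - 2*n^2) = n*(n - 5)*(n^2 - 2*n) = n*(n - 5)*(n - 2)*(n)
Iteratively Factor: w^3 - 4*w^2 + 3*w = (w)*(w^2 - 4*w + 3) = w*(w - 3)*(w - 1)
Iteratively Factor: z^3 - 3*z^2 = (z - 3)*(z^2) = z*(z - 3)*(z)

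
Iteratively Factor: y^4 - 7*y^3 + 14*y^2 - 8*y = (y - 1)*(y^3 - 6*y^2 + 8*y) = (y - 2)*(y - 1)*(y^2 - 4*y) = (y - 4)*(y - 2)*(y - 1)*(y)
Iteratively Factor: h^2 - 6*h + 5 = (h - 1)*(h - 5)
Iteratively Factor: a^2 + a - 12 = (a - 3)*(a + 4)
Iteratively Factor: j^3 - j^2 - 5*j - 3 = (j - 3)*(j^2 + 2*j + 1) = (j - 3)*(j + 1)*(j + 1)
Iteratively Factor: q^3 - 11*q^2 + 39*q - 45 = (q - 3)*(q^2 - 8*q + 15) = (q - 5)*(q - 3)*(q - 3)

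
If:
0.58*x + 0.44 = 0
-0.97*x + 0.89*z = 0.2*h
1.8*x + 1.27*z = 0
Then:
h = 8.46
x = -0.76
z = 1.08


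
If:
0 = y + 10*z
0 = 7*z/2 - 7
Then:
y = -20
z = 2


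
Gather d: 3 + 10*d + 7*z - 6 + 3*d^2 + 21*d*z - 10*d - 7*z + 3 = 3*d^2 + 21*d*z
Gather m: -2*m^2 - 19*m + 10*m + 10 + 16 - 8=-2*m^2 - 9*m + 18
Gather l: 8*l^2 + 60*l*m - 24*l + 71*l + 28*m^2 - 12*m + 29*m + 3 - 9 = 8*l^2 + l*(60*m + 47) + 28*m^2 + 17*m - 6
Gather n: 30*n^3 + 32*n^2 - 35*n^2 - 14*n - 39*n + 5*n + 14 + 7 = 30*n^3 - 3*n^2 - 48*n + 21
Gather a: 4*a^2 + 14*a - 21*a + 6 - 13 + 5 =4*a^2 - 7*a - 2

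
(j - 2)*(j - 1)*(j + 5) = j^3 + 2*j^2 - 13*j + 10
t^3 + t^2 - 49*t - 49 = (t - 7)*(t + 1)*(t + 7)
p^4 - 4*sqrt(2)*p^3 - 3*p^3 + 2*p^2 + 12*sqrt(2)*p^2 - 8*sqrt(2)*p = p*(p - 2)*(p - 1)*(p - 4*sqrt(2))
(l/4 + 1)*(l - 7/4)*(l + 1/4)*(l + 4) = l^4/4 + 13*l^3/8 + 57*l^2/64 - 55*l/8 - 7/4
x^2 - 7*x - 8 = (x - 8)*(x + 1)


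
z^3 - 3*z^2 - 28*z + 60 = (z - 6)*(z - 2)*(z + 5)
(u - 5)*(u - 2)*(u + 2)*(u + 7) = u^4 + 2*u^3 - 39*u^2 - 8*u + 140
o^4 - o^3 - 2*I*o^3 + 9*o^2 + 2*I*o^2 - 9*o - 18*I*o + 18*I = (o - 1)*(o - 3*I)*(o - 2*I)*(o + 3*I)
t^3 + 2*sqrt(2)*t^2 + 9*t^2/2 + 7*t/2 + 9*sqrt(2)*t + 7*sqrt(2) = (t + 1)*(t + 7/2)*(t + 2*sqrt(2))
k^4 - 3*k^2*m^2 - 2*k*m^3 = k*(k - 2*m)*(k + m)^2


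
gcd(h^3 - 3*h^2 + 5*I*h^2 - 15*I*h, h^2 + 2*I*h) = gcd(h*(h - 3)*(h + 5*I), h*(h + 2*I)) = h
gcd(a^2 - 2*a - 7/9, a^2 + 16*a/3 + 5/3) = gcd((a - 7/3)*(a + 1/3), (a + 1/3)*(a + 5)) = a + 1/3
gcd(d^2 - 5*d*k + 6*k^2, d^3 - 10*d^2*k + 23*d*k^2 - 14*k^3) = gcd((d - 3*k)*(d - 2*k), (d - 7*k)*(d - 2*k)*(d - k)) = d - 2*k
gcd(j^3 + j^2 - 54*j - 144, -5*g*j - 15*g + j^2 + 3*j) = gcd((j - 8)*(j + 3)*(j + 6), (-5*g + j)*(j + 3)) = j + 3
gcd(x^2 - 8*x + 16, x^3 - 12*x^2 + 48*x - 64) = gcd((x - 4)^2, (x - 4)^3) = x^2 - 8*x + 16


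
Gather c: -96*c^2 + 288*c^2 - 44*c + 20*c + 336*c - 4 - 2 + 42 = 192*c^2 + 312*c + 36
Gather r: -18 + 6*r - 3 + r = 7*r - 21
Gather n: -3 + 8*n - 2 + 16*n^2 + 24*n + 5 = 16*n^2 + 32*n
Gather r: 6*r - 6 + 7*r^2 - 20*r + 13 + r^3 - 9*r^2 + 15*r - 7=r^3 - 2*r^2 + r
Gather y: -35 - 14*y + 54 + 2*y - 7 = 12 - 12*y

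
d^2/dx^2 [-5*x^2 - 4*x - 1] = -10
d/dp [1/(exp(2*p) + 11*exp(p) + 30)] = (-2*exp(p) - 11)*exp(p)/(exp(2*p) + 11*exp(p) + 30)^2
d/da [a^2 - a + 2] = 2*a - 1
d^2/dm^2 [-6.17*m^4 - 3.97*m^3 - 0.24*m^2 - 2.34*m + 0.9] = -74.04*m^2 - 23.82*m - 0.48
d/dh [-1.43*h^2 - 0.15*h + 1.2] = -2.86*h - 0.15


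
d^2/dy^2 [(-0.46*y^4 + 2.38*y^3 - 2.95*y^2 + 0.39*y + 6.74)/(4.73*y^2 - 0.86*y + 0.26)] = (-20.583068*y^6 + 11.2271280000001*y^5 - 5.43554400000016*y^4 - 7.23681400000004*y^3 + 922.961376*y^2 - 166.414236*y - 6.832328)/(105.823817*y^6 - 57.722082*y^5 + 27.945786*y^4 - 6.981824*y^3 + 1.536132*y^2 - 0.174408*y + 0.017576)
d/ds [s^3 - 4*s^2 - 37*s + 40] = 3*s^2 - 8*s - 37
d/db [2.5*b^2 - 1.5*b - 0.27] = 5.0*b - 1.5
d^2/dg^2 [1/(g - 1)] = 2/(g - 1)^3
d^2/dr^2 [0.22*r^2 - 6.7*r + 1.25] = 0.440000000000000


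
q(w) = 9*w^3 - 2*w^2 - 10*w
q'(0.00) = -10.00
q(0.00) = 0.00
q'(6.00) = 938.00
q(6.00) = 1812.00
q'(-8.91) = 2169.12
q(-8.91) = -6435.81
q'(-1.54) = 60.19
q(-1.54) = -22.21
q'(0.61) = -2.39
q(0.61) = -4.80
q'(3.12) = 240.35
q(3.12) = 222.67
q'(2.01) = 91.04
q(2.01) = 44.91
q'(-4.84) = 641.85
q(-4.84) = -1018.87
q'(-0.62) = 2.86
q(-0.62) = 3.29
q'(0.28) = -9.00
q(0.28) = -2.76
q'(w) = 27*w^2 - 4*w - 10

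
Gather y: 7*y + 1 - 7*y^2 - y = -7*y^2 + 6*y + 1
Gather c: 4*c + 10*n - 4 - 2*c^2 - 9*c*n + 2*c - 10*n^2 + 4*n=-2*c^2 + c*(6 - 9*n) - 10*n^2 + 14*n - 4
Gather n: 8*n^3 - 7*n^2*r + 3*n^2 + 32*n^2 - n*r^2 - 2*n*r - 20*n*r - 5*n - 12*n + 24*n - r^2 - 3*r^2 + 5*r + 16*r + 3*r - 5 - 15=8*n^3 + n^2*(35 - 7*r) + n*(-r^2 - 22*r + 7) - 4*r^2 + 24*r - 20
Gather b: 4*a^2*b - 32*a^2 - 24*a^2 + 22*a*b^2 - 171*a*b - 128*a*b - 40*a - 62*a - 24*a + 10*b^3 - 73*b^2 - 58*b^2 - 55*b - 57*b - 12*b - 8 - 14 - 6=-56*a^2 - 126*a + 10*b^3 + b^2*(22*a - 131) + b*(4*a^2 - 299*a - 124) - 28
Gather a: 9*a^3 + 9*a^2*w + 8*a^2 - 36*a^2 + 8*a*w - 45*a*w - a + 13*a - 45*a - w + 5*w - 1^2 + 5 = 9*a^3 + a^2*(9*w - 28) + a*(-37*w - 33) + 4*w + 4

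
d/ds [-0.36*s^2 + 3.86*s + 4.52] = 3.86 - 0.72*s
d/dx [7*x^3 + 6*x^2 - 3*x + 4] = 21*x^2 + 12*x - 3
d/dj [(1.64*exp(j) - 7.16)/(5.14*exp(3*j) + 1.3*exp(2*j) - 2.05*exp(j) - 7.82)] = (-16.8592*exp(3*j) + 108.2752*exp(2*j) + 18.616*exp(j) - 27.5028)*exp(j)/(26.4196*exp(6*j) + 13.364*exp(5*j) - 19.384*exp(4*j) - 85.7196*exp(3*j) - 16.1295*exp(2*j) + 32.062*exp(j) + 61.1524)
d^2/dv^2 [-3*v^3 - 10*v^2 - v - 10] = -18*v - 20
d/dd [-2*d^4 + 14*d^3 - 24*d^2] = 2*d*(-4*d^2 + 21*d - 24)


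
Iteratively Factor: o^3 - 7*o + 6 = (o - 2)*(o^2 + 2*o - 3) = (o - 2)*(o + 3)*(o - 1)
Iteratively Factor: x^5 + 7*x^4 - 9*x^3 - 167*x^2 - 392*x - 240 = (x + 1)*(x^4 + 6*x^3 - 15*x^2 - 152*x - 240) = (x - 5)*(x + 1)*(x^3 + 11*x^2 + 40*x + 48) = (x - 5)*(x + 1)*(x + 4)*(x^2 + 7*x + 12) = (x - 5)*(x + 1)*(x + 3)*(x + 4)*(x + 4)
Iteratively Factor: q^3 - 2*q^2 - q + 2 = (q - 2)*(q^2 - 1) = (q - 2)*(q - 1)*(q + 1)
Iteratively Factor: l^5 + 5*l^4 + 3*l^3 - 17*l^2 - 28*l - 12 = (l - 2)*(l^4 + 7*l^3 + 17*l^2 + 17*l + 6) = (l - 2)*(l + 3)*(l^3 + 4*l^2 + 5*l + 2) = (l - 2)*(l + 1)*(l + 3)*(l^2 + 3*l + 2) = (l - 2)*(l + 1)*(l + 2)*(l + 3)*(l + 1)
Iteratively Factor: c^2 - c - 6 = (c + 2)*(c - 3)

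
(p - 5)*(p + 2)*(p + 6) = p^3 + 3*p^2 - 28*p - 60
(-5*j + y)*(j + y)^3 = -5*j^4 - 14*j^3*y - 12*j^2*y^2 - 2*j*y^3 + y^4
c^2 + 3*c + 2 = (c + 1)*(c + 2)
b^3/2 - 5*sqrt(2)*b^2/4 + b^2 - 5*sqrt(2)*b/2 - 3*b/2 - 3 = (b/2 + 1)*(b - 3*sqrt(2))*(b + sqrt(2)/2)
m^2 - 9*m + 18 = (m - 6)*(m - 3)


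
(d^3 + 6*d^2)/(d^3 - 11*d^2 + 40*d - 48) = d^2*(d + 6)/(d^3 - 11*d^2 + 40*d - 48)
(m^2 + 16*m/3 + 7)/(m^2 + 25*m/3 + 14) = (m + 3)/(m + 6)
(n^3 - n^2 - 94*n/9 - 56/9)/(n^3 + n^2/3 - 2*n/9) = (3*n^2 - 5*n - 28)/(n*(3*n - 1))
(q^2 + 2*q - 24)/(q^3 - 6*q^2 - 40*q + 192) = 1/(q - 8)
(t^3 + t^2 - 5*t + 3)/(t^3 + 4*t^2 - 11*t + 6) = (t + 3)/(t + 6)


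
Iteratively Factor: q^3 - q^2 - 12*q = (q)*(q^2 - q - 12) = q*(q + 3)*(q - 4)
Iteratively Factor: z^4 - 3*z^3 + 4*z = (z + 1)*(z^3 - 4*z^2 + 4*z) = (z - 2)*(z + 1)*(z^2 - 2*z) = (z - 2)^2*(z + 1)*(z)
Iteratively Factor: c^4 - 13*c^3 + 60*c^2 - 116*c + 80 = (c - 2)*(c^3 - 11*c^2 + 38*c - 40) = (c - 4)*(c - 2)*(c^2 - 7*c + 10) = (c - 4)*(c - 2)^2*(c - 5)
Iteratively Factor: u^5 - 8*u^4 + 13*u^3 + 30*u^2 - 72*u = (u - 4)*(u^4 - 4*u^3 - 3*u^2 + 18*u) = (u - 4)*(u + 2)*(u^3 - 6*u^2 + 9*u) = (u - 4)*(u - 3)*(u + 2)*(u^2 - 3*u) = (u - 4)*(u - 3)^2*(u + 2)*(u)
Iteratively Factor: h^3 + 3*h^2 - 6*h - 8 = (h + 1)*(h^2 + 2*h - 8) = (h + 1)*(h + 4)*(h - 2)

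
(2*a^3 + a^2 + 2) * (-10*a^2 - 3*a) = -20*a^5 - 16*a^4 - 3*a^3 - 20*a^2 - 6*a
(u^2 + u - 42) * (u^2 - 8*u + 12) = u^4 - 7*u^3 - 38*u^2 + 348*u - 504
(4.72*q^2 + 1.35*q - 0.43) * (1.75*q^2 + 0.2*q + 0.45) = 8.26*q^4 + 3.3065*q^3 + 1.6415*q^2 + 0.5215*q - 0.1935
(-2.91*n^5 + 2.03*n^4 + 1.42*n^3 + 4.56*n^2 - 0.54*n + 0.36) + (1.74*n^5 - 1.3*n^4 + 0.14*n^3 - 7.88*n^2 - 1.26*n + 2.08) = -1.17*n^5 + 0.73*n^4 + 1.56*n^3 - 3.32*n^2 - 1.8*n + 2.44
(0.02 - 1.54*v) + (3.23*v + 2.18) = 1.69*v + 2.2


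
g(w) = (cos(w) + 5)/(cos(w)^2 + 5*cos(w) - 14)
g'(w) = (2*sin(w)*cos(w) + 5*sin(w))*(cos(w) + 5)/(cos(w)^2 + 5*cos(w) - 14)^2 - sin(w)/(cos(w)^2 + 5*cos(w) - 14) = (cos(w)^2 + 10*cos(w) + 39)*sin(w)/(cos(w)^2 + 5*cos(w) - 14)^2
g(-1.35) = -0.41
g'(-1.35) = -0.24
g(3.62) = -0.23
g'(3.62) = -0.05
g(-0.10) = -0.75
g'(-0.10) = -0.08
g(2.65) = -0.23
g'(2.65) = 0.05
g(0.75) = -0.58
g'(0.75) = 0.33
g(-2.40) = -0.25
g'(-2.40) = -0.07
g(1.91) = -0.30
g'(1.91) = 0.14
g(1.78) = -0.32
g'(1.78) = 0.16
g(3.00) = -0.22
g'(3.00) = 0.01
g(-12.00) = -0.64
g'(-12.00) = 0.31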